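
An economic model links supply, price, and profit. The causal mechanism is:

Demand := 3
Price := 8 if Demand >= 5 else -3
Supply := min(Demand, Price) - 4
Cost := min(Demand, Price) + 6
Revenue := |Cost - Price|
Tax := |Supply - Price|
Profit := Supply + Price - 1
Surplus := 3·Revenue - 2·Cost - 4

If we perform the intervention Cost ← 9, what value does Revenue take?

12

Intervening sets Cost = 9 and removes its equation (Cost := min(Demand, Price) + 6).
Price = 8 if Demand >= 5 else -3  [with Demand=3]  = -3
Revenue = |Cost - Price|  [with Cost=9, Price=-3]  = 12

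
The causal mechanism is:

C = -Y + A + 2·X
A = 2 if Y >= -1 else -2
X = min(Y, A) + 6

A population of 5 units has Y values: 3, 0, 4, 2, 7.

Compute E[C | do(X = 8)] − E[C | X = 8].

do(X=8) breaks X's dependence on Y. With X=8 fixed, C across the units is 15, 18, 14, 16, 11, mean 14.8.
Conditioning on X=8 selects the 4 unit(s) with Y ∈ {3, 4, 2, 7}. Their C values: 15, 14, 16, 11. Mean = 14.
Difference = 14.8 − 14 = 0.8.

0.8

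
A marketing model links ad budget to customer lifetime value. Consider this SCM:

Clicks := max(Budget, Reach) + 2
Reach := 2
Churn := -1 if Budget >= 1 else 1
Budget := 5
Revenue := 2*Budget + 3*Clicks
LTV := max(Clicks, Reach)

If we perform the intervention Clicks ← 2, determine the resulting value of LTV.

2

The intervention breaks the incoming arrows to Clicks: Clicks := max(Budget, Reach) + 2 no longer applies, and Clicks = 2.
LTV = max(Clicks, Reach)  [with Clicks=2, Reach=2]  = 2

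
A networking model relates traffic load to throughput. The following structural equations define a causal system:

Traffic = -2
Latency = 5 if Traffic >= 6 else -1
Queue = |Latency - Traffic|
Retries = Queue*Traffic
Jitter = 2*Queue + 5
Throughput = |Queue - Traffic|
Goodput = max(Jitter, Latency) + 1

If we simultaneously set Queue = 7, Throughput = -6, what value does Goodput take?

20

Under do(Queue = 7, Throughput = -6), each intervened variable's structural equation is replaced by its fixed value.
Latency = 5 if Traffic >= 6 else -1  [with Traffic=-2]  = -1
Jitter = 2*Queue + 5  [with Queue=7]  = 19
Goodput = max(Jitter, Latency) + 1  [with Jitter=19, Latency=-1]  = 20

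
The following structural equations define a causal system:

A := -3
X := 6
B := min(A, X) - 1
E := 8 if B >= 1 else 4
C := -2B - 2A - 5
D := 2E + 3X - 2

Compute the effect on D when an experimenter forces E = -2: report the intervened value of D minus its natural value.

The intervention breaks the incoming arrows to E: E := 8 if B >= 1 else 4 no longer applies, and E = -2.
D = 2E + 3X - 2  [with E=-2, X=6]  = 12
Without intervention: B = min(A, X) - 1  [with A=-3, X=6]  = -4; E = 8 if B >= 1 else 4  [with B=-4]  = 4; D = 2E + 3X - 2  [with E=4, X=6]  = 24.
Change = 12 − 24 = -12.

-12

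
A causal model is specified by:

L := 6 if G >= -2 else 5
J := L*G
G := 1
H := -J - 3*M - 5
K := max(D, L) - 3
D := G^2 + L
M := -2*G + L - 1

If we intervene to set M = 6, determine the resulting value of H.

-29

Under do(M=6), the mechanism M := -2*G + L - 1 is discarded; M is fixed at 6.
L = 6 if G >= -2 else 5  [with G=1]  = 6
J = L*G  [with L=6, G=1]  = 6
H = -J - 3*M - 5  [with J=6, M=6]  = -29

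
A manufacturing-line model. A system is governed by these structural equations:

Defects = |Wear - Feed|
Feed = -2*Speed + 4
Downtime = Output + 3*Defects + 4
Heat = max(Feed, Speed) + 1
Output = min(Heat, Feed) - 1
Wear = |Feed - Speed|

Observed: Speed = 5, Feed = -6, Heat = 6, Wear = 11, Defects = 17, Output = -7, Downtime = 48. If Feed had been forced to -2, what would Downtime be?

Under do(Feed=-2), the mechanism Feed = -2*Speed + 4 is discarded; Feed is fixed at -2.
Heat = max(Feed, Speed) + 1  [with Feed=-2, Speed=5]  = 6
Wear = |Feed - Speed|  [with Feed=-2, Speed=5]  = 7
Defects = |Wear - Feed|  [with Wear=7, Feed=-2]  = 9
Output = min(Heat, Feed) - 1  [with Heat=6, Feed=-2]  = -3
Downtime = Output + 3*Defects + 4  [with Output=-3, Defects=9]  = 28

28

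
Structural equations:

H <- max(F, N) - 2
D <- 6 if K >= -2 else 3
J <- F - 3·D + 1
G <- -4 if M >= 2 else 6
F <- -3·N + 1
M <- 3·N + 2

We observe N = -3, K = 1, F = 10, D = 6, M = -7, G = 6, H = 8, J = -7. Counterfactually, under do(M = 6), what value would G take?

-4

The intervention breaks the incoming arrows to M: M <- 3·N + 2 no longer applies, and M = 6.
G = -4 if M >= 2 else 6  [with M=6]  = -4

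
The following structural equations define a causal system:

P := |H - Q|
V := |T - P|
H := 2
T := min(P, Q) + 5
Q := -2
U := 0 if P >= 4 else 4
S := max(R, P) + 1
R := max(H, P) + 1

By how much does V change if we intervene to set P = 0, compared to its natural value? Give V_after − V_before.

The intervention breaks the incoming arrows to P: P := |H - Q| no longer applies, and P = 0.
T = min(P, Q) + 5  [with P=0, Q=-2]  = 3
V = |T - P|  [with T=3, P=0]  = 3
Without intervention: P = |H - Q|  [with H=2, Q=-2]  = 4; T = min(P, Q) + 5  [with P=4, Q=-2]  = 3; V = |T - P|  [with T=3, P=4]  = 1.
Change = 3 − 1 = 2.

2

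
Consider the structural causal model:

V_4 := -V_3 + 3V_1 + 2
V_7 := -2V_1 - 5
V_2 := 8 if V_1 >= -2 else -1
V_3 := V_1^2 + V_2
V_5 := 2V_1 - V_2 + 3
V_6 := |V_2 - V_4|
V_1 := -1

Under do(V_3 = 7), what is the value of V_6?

The intervention breaks the incoming arrows to V_3: V_3 := V_1^2 + V_2 no longer applies, and V_3 = 7.
V_2 = 8 if V_1 >= -2 else -1  [with V_1=-1]  = 8
V_4 = -V_3 + 3V_1 + 2  [with V_3=7, V_1=-1]  = -8
V_6 = |V_2 - V_4|  [with V_2=8, V_4=-8]  = 16

16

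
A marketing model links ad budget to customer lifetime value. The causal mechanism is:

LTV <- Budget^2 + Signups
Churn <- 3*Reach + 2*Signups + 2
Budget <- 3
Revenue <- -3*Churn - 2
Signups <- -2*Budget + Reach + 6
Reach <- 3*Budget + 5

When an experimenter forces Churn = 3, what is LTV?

Under do(Churn=3), the mechanism Churn <- 3*Reach + 2*Signups + 2 is discarded; Churn is fixed at 3.
Since LTV is not a descendant of the intervened variable, it is unaffected.
Reach = 3*Budget + 5  [with Budget=3]  = 14
Signups = -2*Budget + Reach + 6  [with Budget=3, Reach=14]  = 14
LTV = Budget^2 + Signups  [with Budget=3, Signups=14]  = 23

23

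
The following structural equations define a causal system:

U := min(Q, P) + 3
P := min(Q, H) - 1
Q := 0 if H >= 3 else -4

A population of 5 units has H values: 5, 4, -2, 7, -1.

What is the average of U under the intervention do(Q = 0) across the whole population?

1.4

Under do(Q=0), Q's equation is replaced by Q=0 for every unit. Per-unit U: 2, 2, 0, 2, 1. Mean = 1.4.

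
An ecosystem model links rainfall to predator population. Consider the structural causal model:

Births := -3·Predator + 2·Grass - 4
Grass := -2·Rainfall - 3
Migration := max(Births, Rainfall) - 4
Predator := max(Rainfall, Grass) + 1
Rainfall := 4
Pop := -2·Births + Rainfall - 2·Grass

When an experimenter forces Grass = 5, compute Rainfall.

Under do(Grass=5), the mechanism Grass := -2·Rainfall - 3 is discarded; Grass is fixed at 5.
Rainfall is not downstream of the intervention, so its value is determined by the original equations.

4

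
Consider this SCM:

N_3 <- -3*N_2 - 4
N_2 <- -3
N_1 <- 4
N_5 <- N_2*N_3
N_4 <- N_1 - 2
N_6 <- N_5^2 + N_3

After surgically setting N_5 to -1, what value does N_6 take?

The intervention breaks the incoming arrows to N_5: N_5 <- N_2*N_3 no longer applies, and N_5 = -1.
N_3 = -3*N_2 - 4  [with N_2=-3]  = 5
N_6 = N_5^2 + N_3  [with N_5=-1, N_3=5]  = 6

6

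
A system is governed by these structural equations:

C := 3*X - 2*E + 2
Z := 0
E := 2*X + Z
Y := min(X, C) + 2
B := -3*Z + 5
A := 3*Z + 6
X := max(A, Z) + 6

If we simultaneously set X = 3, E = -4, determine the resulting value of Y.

Under do(X = 3, E = -4), each intervened variable's structural equation is replaced by its fixed value.
C = 3*X - 2*E + 2  [with X=3, E=-4]  = 19
Y = min(X, C) + 2  [with X=3, C=19]  = 5

5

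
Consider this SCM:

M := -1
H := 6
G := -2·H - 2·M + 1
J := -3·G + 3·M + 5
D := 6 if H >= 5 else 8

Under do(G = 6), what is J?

The intervention breaks the incoming arrows to G: G := -2·H - 2·M + 1 no longer applies, and G = 6.
J = -3·G + 3·M + 5  [with G=6, M=-1]  = -16

-16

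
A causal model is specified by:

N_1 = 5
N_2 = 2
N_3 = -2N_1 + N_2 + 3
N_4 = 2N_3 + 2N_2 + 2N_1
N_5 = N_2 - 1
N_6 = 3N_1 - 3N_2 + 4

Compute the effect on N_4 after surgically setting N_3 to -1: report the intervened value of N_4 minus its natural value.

8

The intervention breaks the incoming arrows to N_3: N_3 = -2N_1 + N_2 + 3 no longer applies, and N_3 = -1.
N_4 = 2N_3 + 2N_2 + 2N_1  [with N_3=-1, N_2=2, N_1=5]  = 12
Without intervention: N_3 = -2N_1 + N_2 + 3  [with N_1=5, N_2=2]  = -5; N_4 = 2N_3 + 2N_2 + 2N_1  [with N_3=-5, N_2=2, N_1=5]  = 4.
Change = 12 − 4 = 8.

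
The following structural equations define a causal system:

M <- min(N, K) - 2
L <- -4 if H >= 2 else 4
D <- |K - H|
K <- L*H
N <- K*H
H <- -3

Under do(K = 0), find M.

The intervention breaks the incoming arrows to K: K <- L*H no longer applies, and K = 0.
N = K*H  [with K=0, H=-3]  = 0
M = min(N, K) - 2  [with N=0, K=0]  = -2

-2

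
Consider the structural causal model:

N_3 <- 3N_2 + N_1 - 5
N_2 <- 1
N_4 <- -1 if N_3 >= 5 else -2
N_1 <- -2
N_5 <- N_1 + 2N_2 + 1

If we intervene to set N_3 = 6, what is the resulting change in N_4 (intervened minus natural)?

The intervention breaks the incoming arrows to N_3: N_3 <- 3N_2 + N_1 - 5 no longer applies, and N_3 = 6.
N_4 = -1 if N_3 >= 5 else -2  [with N_3=6]  = -1
Without intervention: N_3 = 3N_2 + N_1 - 5  [with N_2=1, N_1=-2]  = -4; N_4 = -1 if N_3 >= 5 else -2  [with N_3=-4]  = -2.
Change = -1 − (-2) = 1.

1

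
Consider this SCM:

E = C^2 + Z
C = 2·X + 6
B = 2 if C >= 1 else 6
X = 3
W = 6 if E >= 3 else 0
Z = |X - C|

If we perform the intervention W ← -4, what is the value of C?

do(W=-4) replaces the equation W = 6 if E >= 3 else 0 with the constant W = -4.
C is not downstream of the intervention, so its value is determined by the original equations.
C = 2·X + 6  [with X=3]  = 12

12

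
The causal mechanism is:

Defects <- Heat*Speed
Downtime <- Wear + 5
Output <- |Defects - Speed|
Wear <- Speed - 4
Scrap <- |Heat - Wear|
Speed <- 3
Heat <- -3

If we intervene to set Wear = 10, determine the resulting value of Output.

12

The intervention breaks the incoming arrows to Wear: Wear <- Speed - 4 no longer applies, and Wear = 10.
No directed path runs from Wear to Output, so Output keeps its natural value.
Defects = Heat*Speed  [with Heat=-3, Speed=3]  = -9
Output = |Defects - Speed|  [with Defects=-9, Speed=3]  = 12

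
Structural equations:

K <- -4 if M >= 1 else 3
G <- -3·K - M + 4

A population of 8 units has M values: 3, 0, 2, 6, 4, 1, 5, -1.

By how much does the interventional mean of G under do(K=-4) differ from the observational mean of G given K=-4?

The intervention sets K=-4 in all 8 units regardless of M. Recomputing G per unit gives 13, 16, 14, 10, 12, 15, 11, 17; average 13.5.
Observing K=-4 restricts to units where K's equation naturally yields -4: M ∈ {3, 2, 6, 4, 1, 5}. In that subpopulation G = 13, 14, 10, 12, 15, 11, mean 12.5.
Difference = 13.5 − 12.5 = 1.

1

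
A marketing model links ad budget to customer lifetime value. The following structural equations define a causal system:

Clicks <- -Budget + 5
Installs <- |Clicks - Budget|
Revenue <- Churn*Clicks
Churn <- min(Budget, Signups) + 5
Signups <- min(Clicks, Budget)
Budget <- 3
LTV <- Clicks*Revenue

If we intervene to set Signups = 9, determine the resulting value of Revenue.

16

Under do(Signups=9), the mechanism Signups <- min(Clicks, Budget) is discarded; Signups is fixed at 9.
Clicks = -Budget + 5  [with Budget=3]  = 2
Churn = min(Budget, Signups) + 5  [with Budget=3, Signups=9]  = 8
Revenue = Churn*Clicks  [with Churn=8, Clicks=2]  = 16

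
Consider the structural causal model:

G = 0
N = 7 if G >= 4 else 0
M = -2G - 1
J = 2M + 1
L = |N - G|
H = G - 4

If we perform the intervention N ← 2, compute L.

do(N=2) replaces the equation N = 7 if G >= 4 else 0 with the constant N = 2.
L = |N - G|  [with N=2, G=0]  = 2

2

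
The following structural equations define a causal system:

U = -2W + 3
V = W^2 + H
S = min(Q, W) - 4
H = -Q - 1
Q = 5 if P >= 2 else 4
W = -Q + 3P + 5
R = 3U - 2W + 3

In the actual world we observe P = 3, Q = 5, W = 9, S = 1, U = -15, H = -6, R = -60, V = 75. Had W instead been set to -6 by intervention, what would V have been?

The intervention breaks the incoming arrows to W: W = -Q + 3P + 5 no longer applies, and W = -6.
Q = 5 if P >= 2 else 4  [with P=3]  = 5
H = -Q - 1  [with Q=5]  = -6
V = W^2 + H  [with W=-6, H=-6]  = 30

30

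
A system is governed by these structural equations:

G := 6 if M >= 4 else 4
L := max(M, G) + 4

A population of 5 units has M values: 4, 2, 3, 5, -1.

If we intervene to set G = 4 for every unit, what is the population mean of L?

8.2

The intervention sets G=4 in all 5 units regardless of M. Recomputing L per unit gives 8, 8, 8, 9, 8; average 8.2.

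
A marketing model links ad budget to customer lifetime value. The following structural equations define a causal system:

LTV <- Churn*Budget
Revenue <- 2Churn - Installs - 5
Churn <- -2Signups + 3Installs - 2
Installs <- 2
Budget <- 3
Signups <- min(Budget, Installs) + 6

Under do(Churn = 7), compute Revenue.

7

Intervening sets Churn = 7 and removes its equation (Churn <- -2Signups + 3Installs - 2).
Revenue = 2Churn - Installs - 5  [with Churn=7, Installs=2]  = 7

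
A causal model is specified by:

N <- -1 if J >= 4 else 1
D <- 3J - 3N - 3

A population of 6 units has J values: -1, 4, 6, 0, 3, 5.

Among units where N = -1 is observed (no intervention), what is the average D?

15

Observing N=-1 restricts to units where N's equation naturally yields -1: J ∈ {4, 6, 5}. In that subpopulation D = 12, 18, 15, mean 15.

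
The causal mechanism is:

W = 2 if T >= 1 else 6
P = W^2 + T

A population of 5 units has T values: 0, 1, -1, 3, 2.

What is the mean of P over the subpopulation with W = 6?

35.5

Observing W=6 restricts to units where W's equation naturally yields 6: T ∈ {0, -1}. In that subpopulation P = 36, 35, mean 35.5.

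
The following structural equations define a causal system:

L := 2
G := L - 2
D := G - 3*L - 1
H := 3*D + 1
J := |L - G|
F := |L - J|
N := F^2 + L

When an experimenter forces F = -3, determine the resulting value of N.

Intervening sets F = -3 and removes its equation (F := |L - J|).
N = F^2 + L  [with F=-3, L=2]  = 11

11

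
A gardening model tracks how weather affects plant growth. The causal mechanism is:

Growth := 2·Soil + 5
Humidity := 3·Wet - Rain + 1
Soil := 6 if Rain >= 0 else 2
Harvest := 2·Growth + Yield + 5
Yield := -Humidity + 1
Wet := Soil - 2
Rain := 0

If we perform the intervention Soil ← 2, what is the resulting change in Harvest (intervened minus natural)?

Under do(Soil=2), the mechanism Soil := 6 if Rain >= 0 else 2 is discarded; Soil is fixed at 2.
Wet = Soil - 2  [with Soil=2]  = 0
Growth = 2·Soil + 5  [with Soil=2]  = 9
Humidity = 3·Wet - Rain + 1  [with Wet=0, Rain=0]  = 1
Yield = -Humidity + 1  [with Humidity=1]  = 0
Harvest = 2·Growth + Yield + 5  [with Growth=9, Yield=0]  = 23
Without intervention: Soil = 6 if Rain >= 0 else 2  [with Rain=0]  = 6; Wet = Soil - 2  [with Soil=6]  = 4; Growth = 2·Soil + 5  [with Soil=6]  = 17; Humidity = 3·Wet - Rain + 1  [with Wet=4, Rain=0]  = 13; Yield = -Humidity + 1  [with Humidity=13]  = -12; Harvest = 2·Growth + Yield + 5  [with Growth=17, Yield=-12]  = 27.
Change = 23 − 27 = -4.

-4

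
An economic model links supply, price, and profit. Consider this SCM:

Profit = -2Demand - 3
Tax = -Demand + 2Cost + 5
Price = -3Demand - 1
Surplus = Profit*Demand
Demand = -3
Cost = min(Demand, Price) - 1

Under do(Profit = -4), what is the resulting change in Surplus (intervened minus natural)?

The intervention breaks the incoming arrows to Profit: Profit = -2Demand - 3 no longer applies, and Profit = -4.
Surplus = Profit*Demand  [with Profit=-4, Demand=-3]  = 12
Without intervention: Profit = -2Demand - 3  [with Demand=-3]  = 3; Surplus = Profit*Demand  [with Profit=3, Demand=-3]  = -9.
Change = 12 − (-9) = 21.

21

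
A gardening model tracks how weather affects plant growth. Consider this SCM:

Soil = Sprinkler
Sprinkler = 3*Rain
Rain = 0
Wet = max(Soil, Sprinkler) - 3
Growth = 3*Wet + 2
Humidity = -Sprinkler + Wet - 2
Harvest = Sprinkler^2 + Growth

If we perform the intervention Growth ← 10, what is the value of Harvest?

Under do(Growth=10), the mechanism Growth = 3*Wet + 2 is discarded; Growth is fixed at 10.
Sprinkler = 3*Rain  [with Rain=0]  = 0
Harvest = Sprinkler^2 + Growth  [with Sprinkler=0, Growth=10]  = 10

10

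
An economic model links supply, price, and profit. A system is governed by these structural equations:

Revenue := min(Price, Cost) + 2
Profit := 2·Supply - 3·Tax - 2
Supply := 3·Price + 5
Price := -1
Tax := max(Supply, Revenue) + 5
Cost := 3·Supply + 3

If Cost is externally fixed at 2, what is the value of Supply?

2

Under do(Cost=2), the mechanism Cost := 3·Supply + 3 is discarded; Cost is fixed at 2.
Since Supply is not a descendant of the intervened variable, it is unaffected.
Supply = 3·Price + 5  [with Price=-1]  = 2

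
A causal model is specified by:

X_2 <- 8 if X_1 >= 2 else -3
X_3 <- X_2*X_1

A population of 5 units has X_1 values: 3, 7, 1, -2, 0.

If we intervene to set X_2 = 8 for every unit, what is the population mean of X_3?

Under do(X_2=8), X_2's equation is replaced by X_2=8 for every unit. Per-unit X_3: 24, 56, 8, -16, 0. Mean = 14.4.

14.4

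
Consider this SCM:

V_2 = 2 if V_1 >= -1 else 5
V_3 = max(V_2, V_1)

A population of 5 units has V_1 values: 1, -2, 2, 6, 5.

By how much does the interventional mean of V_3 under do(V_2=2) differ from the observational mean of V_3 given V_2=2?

-0.35

Every unit gets V_2=2 under the intervention. V_3 values become 2, 2, 2, 6, 5; E[V_3|do(V_2=2)] = 3.4.
Conditioning on V_2=2 selects the 4 unit(s) with V_1 ∈ {1, 2, 6, 5}. Their V_3 values: 2, 2, 6, 5. Mean = 3.75.
Difference = 3.4 − 3.75 = -0.35.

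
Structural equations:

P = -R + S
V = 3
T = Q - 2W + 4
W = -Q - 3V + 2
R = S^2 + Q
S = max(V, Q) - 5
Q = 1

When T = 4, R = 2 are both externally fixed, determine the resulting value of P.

Under do(T = 4, R = 2), each intervened variable's structural equation is replaced by its fixed value.
S = max(V, Q) - 5  [with V=3, Q=1]  = -2
P = -R + S  [with R=2, S=-2]  = -4

-4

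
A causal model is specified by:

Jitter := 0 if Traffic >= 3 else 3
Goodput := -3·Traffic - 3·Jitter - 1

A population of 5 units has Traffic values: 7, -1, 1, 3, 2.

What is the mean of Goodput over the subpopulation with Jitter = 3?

-12

Observing Jitter=3 restricts to units where Jitter's equation naturally yields 3: Traffic ∈ {-1, 1, 2}. In that subpopulation Goodput = -7, -13, -16, mean -12.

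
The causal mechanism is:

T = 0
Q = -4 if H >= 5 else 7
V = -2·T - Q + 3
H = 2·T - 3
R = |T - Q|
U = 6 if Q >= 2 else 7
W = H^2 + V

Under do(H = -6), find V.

do(H=-6) replaces the equation H = 2·T - 3 with the constant H = -6.
Q = -4 if H >= 5 else 7  [with H=-6]  = 7
V = -2·T - Q + 3  [with T=0, Q=7]  = -4

-4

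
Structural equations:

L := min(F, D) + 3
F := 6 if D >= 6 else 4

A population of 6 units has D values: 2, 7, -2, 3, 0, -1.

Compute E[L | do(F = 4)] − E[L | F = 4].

0.6

do(F=4) breaks F's dependence on D. With F=4 fixed, L across the units is 5, 7, 1, 6, 3, 2, mean 4.
E[L|F=4] averages over only the 5 units with F=4 (D = 2, -2, 3, 0, -1): L = 5, 1, 6, 3, 2, mean 3.4.
Difference = 4 − 3.4 = 0.6.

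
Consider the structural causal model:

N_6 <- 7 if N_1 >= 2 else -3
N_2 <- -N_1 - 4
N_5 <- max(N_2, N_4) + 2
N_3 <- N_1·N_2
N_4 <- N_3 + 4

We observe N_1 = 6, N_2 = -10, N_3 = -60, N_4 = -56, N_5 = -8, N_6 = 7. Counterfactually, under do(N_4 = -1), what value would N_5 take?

Intervening sets N_4 = -1 and removes its equation (N_4 <- N_3 + 4).
N_2 = -N_1 - 4  [with N_1=6]  = -10
N_5 = max(N_2, N_4) + 2  [with N_2=-10, N_4=-1]  = 1

1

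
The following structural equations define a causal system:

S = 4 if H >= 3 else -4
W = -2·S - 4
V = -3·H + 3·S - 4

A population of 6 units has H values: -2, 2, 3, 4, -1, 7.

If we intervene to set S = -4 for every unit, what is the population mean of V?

The intervention sets S=-4 in all 6 units regardless of H. Recomputing V per unit gives -10, -22, -25, -28, -13, -37; average -22.5.

-22.5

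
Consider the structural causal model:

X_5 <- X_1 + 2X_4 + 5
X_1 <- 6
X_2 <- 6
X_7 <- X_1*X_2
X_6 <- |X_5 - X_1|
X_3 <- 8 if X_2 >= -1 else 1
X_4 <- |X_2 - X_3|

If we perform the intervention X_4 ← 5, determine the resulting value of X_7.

The intervention breaks the incoming arrows to X_4: X_4 <- |X_2 - X_3| no longer applies, and X_4 = 5.
No directed path runs from X_4 to X_7, so X_7 keeps its natural value.
X_7 = X_1*X_2  [with X_1=6, X_2=6]  = 36

36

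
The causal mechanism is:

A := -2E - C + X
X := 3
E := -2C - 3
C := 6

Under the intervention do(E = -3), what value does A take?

3

The intervention breaks the incoming arrows to E: E := -2C - 3 no longer applies, and E = -3.
A = -2E - C + X  [with E=-3, C=6, X=3]  = 3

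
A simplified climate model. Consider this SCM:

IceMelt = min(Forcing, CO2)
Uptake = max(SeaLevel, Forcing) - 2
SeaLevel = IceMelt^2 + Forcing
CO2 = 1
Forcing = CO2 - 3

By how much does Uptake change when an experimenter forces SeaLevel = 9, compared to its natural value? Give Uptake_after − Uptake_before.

Intervening sets SeaLevel = 9 and removes its equation (SeaLevel = IceMelt^2 + Forcing).
Forcing = CO2 - 3  [with CO2=1]  = -2
Uptake = max(SeaLevel, Forcing) - 2  [with SeaLevel=9, Forcing=-2]  = 7
Without intervention: Forcing = CO2 - 3  [with CO2=1]  = -2; IceMelt = min(Forcing, CO2)  [with Forcing=-2, CO2=1]  = -2; SeaLevel = IceMelt^2 + Forcing  [with IceMelt=-2, Forcing=-2]  = 2; Uptake = max(SeaLevel, Forcing) - 2  [with SeaLevel=2, Forcing=-2]  = 0.
Change = 7 − 0 = 7.

7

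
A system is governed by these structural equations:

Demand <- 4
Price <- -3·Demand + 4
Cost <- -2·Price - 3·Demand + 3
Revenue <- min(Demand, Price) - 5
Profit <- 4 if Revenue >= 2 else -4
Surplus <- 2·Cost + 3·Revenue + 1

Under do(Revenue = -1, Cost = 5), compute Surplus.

8

The joint intervention fixes Revenue = -1, Cost = 5, removing each variable's own equation.
Surplus = 2·Cost + 3·Revenue + 1  [with Cost=5, Revenue=-1]  = 8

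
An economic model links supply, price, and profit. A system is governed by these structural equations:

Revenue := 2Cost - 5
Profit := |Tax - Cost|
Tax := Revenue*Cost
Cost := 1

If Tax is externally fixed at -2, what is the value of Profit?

The intervention breaks the incoming arrows to Tax: Tax := Revenue*Cost no longer applies, and Tax = -2.
Profit = |Tax - Cost|  [with Tax=-2, Cost=1]  = 3

3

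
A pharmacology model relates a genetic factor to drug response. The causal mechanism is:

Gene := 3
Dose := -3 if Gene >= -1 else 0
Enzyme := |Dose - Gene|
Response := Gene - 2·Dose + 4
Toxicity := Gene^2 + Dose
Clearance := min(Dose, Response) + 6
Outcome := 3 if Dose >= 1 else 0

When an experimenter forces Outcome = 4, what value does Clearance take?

3

Intervening sets Outcome = 4 and removes its equation (Outcome := 3 if Dose >= 1 else 0).
Since Clearance is not a descendant of the intervened variable, it is unaffected.
Dose = -3 if Gene >= -1 else 0  [with Gene=3]  = -3
Response = Gene - 2·Dose + 4  [with Gene=3, Dose=-3]  = 13
Clearance = min(Dose, Response) + 6  [with Dose=-3, Response=13]  = 3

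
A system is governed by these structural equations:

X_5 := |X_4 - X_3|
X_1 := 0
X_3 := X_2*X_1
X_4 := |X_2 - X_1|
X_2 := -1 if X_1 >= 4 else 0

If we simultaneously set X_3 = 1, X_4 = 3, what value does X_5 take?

2

Setting X_3 = 1, X_4 = 3 by intervention discards those variables' equations.
X_5 = |X_4 - X_3|  [with X_4=3, X_3=1]  = 2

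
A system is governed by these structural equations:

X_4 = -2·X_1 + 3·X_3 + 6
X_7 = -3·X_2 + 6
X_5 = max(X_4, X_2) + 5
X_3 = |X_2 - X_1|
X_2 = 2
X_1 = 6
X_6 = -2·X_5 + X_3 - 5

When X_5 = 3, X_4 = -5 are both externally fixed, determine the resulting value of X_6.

-7

Setting X_5 = 3, X_4 = -5 by intervention discards those variables' equations.
X_3 = |X_2 - X_1|  [with X_2=2, X_1=6]  = 4
X_6 = -2·X_5 + X_3 - 5  [with X_5=3, X_3=4]  = -7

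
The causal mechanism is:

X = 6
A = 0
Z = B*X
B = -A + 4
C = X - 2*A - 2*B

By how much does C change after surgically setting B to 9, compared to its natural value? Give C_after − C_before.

-10

The intervention breaks the incoming arrows to B: B = -A + 4 no longer applies, and B = 9.
C = X - 2*A - 2*B  [with X=6, A=0, B=9]  = -12
Without intervention: B = -A + 4  [with A=0]  = 4; C = X - 2*A - 2*B  [with X=6, A=0, B=4]  = -2.
Change = -12 − (-2) = -10.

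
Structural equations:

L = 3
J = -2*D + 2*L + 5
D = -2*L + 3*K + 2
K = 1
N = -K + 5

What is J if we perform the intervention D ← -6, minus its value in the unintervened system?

10

Intervening sets D = -6 and removes its equation (D = -2*L + 3*K + 2).
J = -2*D + 2*L + 5  [with D=-6, L=3]  = 23
Without intervention: D = -2*L + 3*K + 2  [with L=3, K=1]  = -1; J = -2*D + 2*L + 5  [with D=-1, L=3]  = 13.
Change = 23 − 13 = 10.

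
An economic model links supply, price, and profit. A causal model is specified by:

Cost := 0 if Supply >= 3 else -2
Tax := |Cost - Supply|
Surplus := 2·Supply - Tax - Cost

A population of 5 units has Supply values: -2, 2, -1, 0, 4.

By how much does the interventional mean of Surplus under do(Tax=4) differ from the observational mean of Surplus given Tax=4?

-4.2

Every unit gets Tax=4 under the intervention. Surplus values become -6, 2, -4, -2, 4; E[Surplus|do(Tax=4)] = -1.2.
Observing Tax=4 restricts to units where Tax's equation naturally yields 4: Supply ∈ {2, 4}. In that subpopulation Surplus = 2, 4, mean 3.
Difference = -1.2 − 3 = -4.2.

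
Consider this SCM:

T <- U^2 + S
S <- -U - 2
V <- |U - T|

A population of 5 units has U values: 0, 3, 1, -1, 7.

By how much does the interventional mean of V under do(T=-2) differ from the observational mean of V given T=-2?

1.5

The intervention sets T=-2 in all 5 units regardless of U. Recomputing V per unit gives 2, 5, 3, 1, 9; average 4.
Conditioning on T=-2 selects the 2 unit(s) with U ∈ {0, 1}. Their V values: 2, 3. Mean = 2.5.
Difference = 4 − 2.5 = 1.5.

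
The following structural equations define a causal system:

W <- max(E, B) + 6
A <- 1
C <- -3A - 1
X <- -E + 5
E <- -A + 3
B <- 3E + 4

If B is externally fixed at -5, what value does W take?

8

The intervention breaks the incoming arrows to B: B <- 3E + 4 no longer applies, and B = -5.
E = -A + 3  [with A=1]  = 2
W = max(E, B) + 6  [with E=2, B=-5]  = 8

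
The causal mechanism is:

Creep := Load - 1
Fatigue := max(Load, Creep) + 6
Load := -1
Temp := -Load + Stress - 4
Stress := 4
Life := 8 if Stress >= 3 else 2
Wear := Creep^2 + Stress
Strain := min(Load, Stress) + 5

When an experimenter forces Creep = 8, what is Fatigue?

14

Under do(Creep=8), the mechanism Creep := Load - 1 is discarded; Creep is fixed at 8.
Fatigue = max(Load, Creep) + 6  [with Load=-1, Creep=8]  = 14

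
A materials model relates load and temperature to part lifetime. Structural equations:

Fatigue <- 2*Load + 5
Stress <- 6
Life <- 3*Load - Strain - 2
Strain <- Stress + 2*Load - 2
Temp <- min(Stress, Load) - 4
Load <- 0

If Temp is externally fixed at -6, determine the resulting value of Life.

-6

Under do(Temp=-6), the mechanism Temp <- min(Stress, Load) - 4 is discarded; Temp is fixed at -6.
Since Life is not a descendant of the intervened variable, it is unaffected.
Strain = Stress + 2*Load - 2  [with Stress=6, Load=0]  = 4
Life = 3*Load - Strain - 2  [with Load=0, Strain=4]  = -6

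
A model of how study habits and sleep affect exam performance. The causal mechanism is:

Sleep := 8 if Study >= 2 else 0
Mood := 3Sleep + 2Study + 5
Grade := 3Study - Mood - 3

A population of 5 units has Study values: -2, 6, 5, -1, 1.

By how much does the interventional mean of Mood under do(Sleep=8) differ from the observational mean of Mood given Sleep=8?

-7.4

The intervention sets Sleep=8 in all 5 units regardless of Study. Recomputing Mood per unit gives 25, 41, 39, 27, 31; average 32.6.
Conditioning on Sleep=8 selects the 2 unit(s) with Study ∈ {6, 5}. Their Mood values: 41, 39. Mean = 40.
Difference = 32.6 − 40 = -7.4.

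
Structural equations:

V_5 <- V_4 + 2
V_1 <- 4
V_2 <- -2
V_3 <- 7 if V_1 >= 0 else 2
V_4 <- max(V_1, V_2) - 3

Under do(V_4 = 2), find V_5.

4

Intervening sets V_4 = 2 and removes its equation (V_4 <- max(V_1, V_2) - 3).
V_5 = V_4 + 2  [with V_4=2]  = 4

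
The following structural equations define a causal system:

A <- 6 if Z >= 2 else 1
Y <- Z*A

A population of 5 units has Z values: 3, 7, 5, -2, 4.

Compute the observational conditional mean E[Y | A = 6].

E[Y|A=6] averages over only the 4 units with A=6 (Z = 3, 7, 5, 4): Y = 18, 42, 30, 24, mean 28.5.

28.5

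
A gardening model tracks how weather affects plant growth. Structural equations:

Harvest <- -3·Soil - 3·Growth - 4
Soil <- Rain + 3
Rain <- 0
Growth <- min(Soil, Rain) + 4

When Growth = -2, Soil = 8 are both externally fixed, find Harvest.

The joint intervention fixes Growth = -2, Soil = 8, removing each variable's own equation.
Harvest = -3·Soil - 3·Growth - 4  [with Soil=8, Growth=-2]  = -22

-22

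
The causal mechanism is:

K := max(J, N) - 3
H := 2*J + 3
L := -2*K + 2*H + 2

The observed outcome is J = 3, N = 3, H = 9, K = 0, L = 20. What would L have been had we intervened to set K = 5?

10

Intervening sets K = 5 and removes its equation (K := max(J, N) - 3).
H = 2*J + 3  [with J=3]  = 9
L = -2*K + 2*H + 2  [with K=5, H=9]  = 10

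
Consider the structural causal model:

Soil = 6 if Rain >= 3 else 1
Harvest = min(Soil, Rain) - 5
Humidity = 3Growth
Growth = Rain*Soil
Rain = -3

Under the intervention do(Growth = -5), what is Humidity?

The intervention breaks the incoming arrows to Growth: Growth = Rain*Soil no longer applies, and Growth = -5.
Humidity = 3Growth  [with Growth=-5]  = -15

-15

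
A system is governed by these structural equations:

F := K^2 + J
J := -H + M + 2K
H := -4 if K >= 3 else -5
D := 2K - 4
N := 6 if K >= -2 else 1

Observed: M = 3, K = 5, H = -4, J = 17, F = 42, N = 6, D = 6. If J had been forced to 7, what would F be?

32

Intervening sets J = 7 and removes its equation (J := -H + M + 2K).
F = K^2 + J  [with K=5, J=7]  = 32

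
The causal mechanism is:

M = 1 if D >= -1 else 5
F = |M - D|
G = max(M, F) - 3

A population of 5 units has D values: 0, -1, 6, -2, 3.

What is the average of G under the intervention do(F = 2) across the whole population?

-0.4

Under do(F=2), F's equation is replaced by F=2 for every unit. Per-unit G: -1, -1, -1, 2, -1. Mean = -0.4.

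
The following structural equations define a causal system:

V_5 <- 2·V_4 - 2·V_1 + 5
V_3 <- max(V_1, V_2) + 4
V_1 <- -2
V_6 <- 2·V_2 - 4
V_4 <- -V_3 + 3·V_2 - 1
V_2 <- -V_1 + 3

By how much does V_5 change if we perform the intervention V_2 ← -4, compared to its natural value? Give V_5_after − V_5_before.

do(V_2=-4) replaces the equation V_2 <- -V_1 + 3 with the constant V_2 = -4.
V_3 = max(V_1, V_2) + 4  [with V_1=-2, V_2=-4]  = 2
V_4 = -V_3 + 3·V_2 - 1  [with V_3=2, V_2=-4]  = -15
V_5 = 2·V_4 - 2·V_1 + 5  [with V_4=-15, V_1=-2]  = -21
Without intervention: V_2 = -V_1 + 3  [with V_1=-2]  = 5; V_3 = max(V_1, V_2) + 4  [with V_1=-2, V_2=5]  = 9; V_4 = -V_3 + 3·V_2 - 1  [with V_3=9, V_2=5]  = 5; V_5 = 2·V_4 - 2·V_1 + 5  [with V_4=5, V_1=-2]  = 19.
Change = -21 − 19 = -40.

-40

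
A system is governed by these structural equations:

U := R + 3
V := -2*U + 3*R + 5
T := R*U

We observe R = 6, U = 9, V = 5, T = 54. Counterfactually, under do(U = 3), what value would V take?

17

The intervention breaks the incoming arrows to U: U := R + 3 no longer applies, and U = 3.
V = -2*U + 3*R + 5  [with U=3, R=6]  = 17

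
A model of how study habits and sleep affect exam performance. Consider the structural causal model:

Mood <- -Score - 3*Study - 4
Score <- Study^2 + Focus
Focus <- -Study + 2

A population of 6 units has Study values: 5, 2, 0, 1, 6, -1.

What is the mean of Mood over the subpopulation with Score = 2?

Conditioning on Score=2 selects the 2 unit(s) with Study ∈ {0, 1}. Their Mood values: -6, -9. Mean = -7.5.

-7.5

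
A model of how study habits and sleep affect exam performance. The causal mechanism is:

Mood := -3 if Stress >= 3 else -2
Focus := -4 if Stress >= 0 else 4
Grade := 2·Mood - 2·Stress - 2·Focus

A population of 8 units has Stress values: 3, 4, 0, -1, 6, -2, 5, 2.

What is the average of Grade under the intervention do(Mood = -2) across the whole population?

Under do(Mood=-2), Mood's equation is replaced by Mood=-2 for every unit. Per-unit Grade: -2, -4, 4, -10, -8, -8, -6, 0. Mean = -4.25.

-4.25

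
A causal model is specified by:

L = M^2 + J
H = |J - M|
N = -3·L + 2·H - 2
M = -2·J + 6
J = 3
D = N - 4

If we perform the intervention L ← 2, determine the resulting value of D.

-6

Under do(L=2), the mechanism L = M^2 + J is discarded; L is fixed at 2.
M = -2·J + 6  [with J=3]  = 0
H = |J - M|  [with J=3, M=0]  = 3
N = -3·L + 2·H - 2  [with L=2, H=3]  = -2
D = N - 4  [with N=-2]  = -6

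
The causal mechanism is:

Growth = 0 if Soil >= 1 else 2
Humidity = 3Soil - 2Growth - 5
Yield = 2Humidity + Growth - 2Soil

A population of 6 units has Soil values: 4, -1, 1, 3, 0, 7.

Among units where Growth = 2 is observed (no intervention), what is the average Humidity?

-10.5

Observing Growth=2 restricts to units where Growth's equation naturally yields 2: Soil ∈ {-1, 0}. In that subpopulation Humidity = -12, -9, mean -10.5.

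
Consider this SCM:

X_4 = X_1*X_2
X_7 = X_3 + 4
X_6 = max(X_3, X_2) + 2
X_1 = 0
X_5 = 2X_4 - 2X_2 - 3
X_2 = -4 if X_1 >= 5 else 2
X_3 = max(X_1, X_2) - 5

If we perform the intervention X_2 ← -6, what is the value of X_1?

0

Under do(X_2=-6), the mechanism X_2 = -4 if X_1 >= 5 else 2 is discarded; X_2 is fixed at -6.
X_1 is not downstream of the intervention, so its value is determined by the original equations.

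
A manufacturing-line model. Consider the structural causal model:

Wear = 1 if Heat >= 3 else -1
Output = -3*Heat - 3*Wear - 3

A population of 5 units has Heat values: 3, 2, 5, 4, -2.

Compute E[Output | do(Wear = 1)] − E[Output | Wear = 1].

4.8

Under do(Wear=1), Wear's equation is replaced by Wear=1 for every unit. Per-unit Output: -15, -12, -21, -18, 0. Mean = -13.2.
Conditioning on Wear=1 selects the 3 unit(s) with Heat ∈ {3, 5, 4}. Their Output values: -15, -21, -18. Mean = -18.
Difference = -13.2 − (-18) = 4.8.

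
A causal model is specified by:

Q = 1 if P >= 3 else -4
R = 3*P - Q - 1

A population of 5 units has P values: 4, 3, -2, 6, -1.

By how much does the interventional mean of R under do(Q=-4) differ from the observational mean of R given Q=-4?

The intervention sets Q=-4 in all 5 units regardless of P. Recomputing R per unit gives 15, 12, -3, 21, 0; average 9.
E[R|Q=-4] averages over only the 2 units with Q=-4 (P = -2, -1): R = -3, 0, mean -1.5.
Difference = 9 − (-1.5) = 10.5.

10.5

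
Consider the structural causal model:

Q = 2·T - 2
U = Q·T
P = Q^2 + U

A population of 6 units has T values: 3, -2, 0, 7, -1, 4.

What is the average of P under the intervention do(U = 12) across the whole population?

do(U=12) breaks U's dependence on T. With U=12 fixed, P across the units is 28, 48, 16, 156, 28, 48, mean 54.

54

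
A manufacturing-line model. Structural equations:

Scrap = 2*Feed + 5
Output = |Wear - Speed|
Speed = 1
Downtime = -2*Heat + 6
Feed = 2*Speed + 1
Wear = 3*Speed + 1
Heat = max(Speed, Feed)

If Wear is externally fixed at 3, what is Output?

Under do(Wear=3), the mechanism Wear = 3*Speed + 1 is discarded; Wear is fixed at 3.
Output = |Wear - Speed|  [with Wear=3, Speed=1]  = 2

2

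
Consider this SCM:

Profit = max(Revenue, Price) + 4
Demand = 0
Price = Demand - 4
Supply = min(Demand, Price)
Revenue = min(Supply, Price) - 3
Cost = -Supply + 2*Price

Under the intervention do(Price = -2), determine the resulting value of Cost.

-2

Under do(Price=-2), the mechanism Price = Demand - 4 is discarded; Price is fixed at -2.
Supply = min(Demand, Price)  [with Demand=0, Price=-2]  = -2
Cost = -Supply + 2*Price  [with Supply=-2, Price=-2]  = -2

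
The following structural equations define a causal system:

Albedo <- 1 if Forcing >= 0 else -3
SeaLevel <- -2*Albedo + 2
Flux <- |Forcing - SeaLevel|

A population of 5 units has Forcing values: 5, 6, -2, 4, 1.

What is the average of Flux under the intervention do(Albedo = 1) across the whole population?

do(Albedo=1) breaks Albedo's dependence on Forcing. With Albedo=1 fixed, Flux across the units is 5, 6, 2, 4, 1, mean 3.6.

3.6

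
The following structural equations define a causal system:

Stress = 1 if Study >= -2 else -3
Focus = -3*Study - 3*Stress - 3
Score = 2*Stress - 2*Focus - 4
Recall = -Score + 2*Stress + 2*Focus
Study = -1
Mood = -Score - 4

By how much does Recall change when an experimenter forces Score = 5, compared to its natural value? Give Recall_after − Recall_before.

Under do(Score=5), the mechanism Score = 2*Stress - 2*Focus - 4 is discarded; Score is fixed at 5.
Stress = 1 if Study >= -2 else -3  [with Study=-1]  = 1
Focus = -3*Study - 3*Stress - 3  [with Study=-1, Stress=1]  = -3
Recall = -Score + 2*Stress + 2*Focus  [with Score=5, Stress=1, Focus=-3]  = -9
Without intervention: Stress = 1 if Study >= -2 else -3  [with Study=-1]  = 1; Focus = -3*Study - 3*Stress - 3  [with Study=-1, Stress=1]  = -3; Score = 2*Stress - 2*Focus - 4  [with Stress=1, Focus=-3]  = 4; Recall = -Score + 2*Stress + 2*Focus  [with Score=4, Stress=1, Focus=-3]  = -8.
Change = -9 − (-8) = -1.

-1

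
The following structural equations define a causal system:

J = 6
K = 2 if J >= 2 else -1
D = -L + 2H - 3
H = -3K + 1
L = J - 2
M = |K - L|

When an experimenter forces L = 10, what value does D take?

do(L=10) replaces the equation L = J - 2 with the constant L = 10.
K = 2 if J >= 2 else -1  [with J=6]  = 2
H = -3K + 1  [with K=2]  = -5
D = -L + 2H - 3  [with L=10, H=-5]  = -23

-23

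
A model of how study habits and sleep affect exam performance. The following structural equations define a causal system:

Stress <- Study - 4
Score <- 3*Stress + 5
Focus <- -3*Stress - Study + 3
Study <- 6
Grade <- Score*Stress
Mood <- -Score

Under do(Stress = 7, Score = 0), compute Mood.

Setting Stress = 7, Score = 0 by intervention discards those variables' equations.
Mood = -Score  [with Score=0]  = 0

0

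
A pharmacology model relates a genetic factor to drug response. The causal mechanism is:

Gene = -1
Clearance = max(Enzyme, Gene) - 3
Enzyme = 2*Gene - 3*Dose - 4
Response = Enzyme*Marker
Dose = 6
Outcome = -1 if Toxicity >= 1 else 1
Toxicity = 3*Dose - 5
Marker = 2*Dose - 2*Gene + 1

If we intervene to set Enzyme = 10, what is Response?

150

do(Enzyme=10) replaces the equation Enzyme = 2*Gene - 3*Dose - 4 with the constant Enzyme = 10.
Marker = 2*Dose - 2*Gene + 1  [with Dose=6, Gene=-1]  = 15
Response = Enzyme*Marker  [with Enzyme=10, Marker=15]  = 150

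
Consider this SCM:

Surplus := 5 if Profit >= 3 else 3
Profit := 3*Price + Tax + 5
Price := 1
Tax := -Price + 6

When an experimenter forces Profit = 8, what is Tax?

5

Under do(Profit=8), the mechanism Profit := 3*Price + Tax + 5 is discarded; Profit is fixed at 8.
Since Tax is not a descendant of the intervened variable, it is unaffected.
Tax = -Price + 6  [with Price=1]  = 5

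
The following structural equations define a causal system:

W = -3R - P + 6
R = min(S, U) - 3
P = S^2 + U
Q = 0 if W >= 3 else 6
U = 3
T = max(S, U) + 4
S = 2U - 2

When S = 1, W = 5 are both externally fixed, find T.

The joint intervention fixes S = 1, W = 5, removing each variable's own equation.
T = max(S, U) + 4  [with S=1, U=3]  = 7

7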